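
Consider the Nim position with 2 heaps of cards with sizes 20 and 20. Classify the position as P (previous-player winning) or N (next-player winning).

P-position

Write each in binary and XOR column by column:
  10100  (20)
  10100  (20)
  -----
  00000  (0)
The nim-sum is 0, so this is a P-position: the player to move is in a losing position under optimal play.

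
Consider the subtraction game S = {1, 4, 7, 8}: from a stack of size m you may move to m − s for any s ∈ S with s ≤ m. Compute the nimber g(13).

3

Compute g(0), g(1), … for moves {1, 4, 7, 8}:
k:     0  1  2  3  4  5  6  7  8  9 10 11 12 13
g(k):  0  1  0  1  2  0  1  2  3  2  3  0  1  3
So g(13) = 3.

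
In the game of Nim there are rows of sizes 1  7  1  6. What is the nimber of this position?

1

Nim-sum: 1 ⊕ 7 ⊕ 1 ⊕ 6 = 1.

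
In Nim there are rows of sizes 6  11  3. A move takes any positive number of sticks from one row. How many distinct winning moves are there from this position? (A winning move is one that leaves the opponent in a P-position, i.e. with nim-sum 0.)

1

Compute the nim-sum pairwise:
6 XOR 11 = 13
13 XOR 3 = 14
The overall nim-sum is X = 14. A row of size p has a winning move iff p XOR X < p (reduce it to p XOR X).
  6: 6 XOR 14 = 8 ≥ 6 — no move.
  11: 11 XOR 14 = 5 < 11 — winning move (to 5).
  3: 3 XOR 14 = 13 ≥ 3 — no move.
That gives 1 winning move.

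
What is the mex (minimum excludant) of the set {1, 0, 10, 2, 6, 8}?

The values 0, 1, 2 are all present; 3 is the first non-negative integer missing from the set.

3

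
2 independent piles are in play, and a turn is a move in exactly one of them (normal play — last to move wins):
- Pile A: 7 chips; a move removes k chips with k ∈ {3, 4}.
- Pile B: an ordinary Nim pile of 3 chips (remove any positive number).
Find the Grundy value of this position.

3

For pile A, compute g(0), g(1), … with moves {3, 4}:
g(0) = mex{} = 0
g(1) = mex{} = 0
g(2) = mex{} = 0
g(3) = mex{0} = 1
g(4) = mex{0} = 1
g(5) = mex{0} = 1
g(6) = mex{0,1} = 2
g(7) = mex{1} = 0
So g(7) = 0.
Pile B is a plain Nim pile of size 3, so its Grundy value is 3.
By the Sprague-Grundy theorem, the Grundy value of a sum of independent games is the XOR of the component values.
Combined value = 0 ⊕ 3 = 3.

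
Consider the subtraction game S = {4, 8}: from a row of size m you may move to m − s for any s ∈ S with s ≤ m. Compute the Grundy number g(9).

2

Build the Grundy sequence with g(k) = mex{g(k−s) : s ∈ {4, 8}, s ≤ k}:
k:     0  1  2  3  4  5  6  7  8  9
g(k):  0  0  0  0  1  1  1  1  2  2
So g(9) = 2.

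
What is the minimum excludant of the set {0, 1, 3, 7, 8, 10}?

The values 0, 1 are all present; 2 is the first non-negative integer missing from the set.

2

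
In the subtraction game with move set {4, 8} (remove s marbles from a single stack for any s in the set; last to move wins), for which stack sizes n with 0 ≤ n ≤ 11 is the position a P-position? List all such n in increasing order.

0, 1, 2, 3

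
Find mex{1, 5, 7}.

0 is not in the set, so the mex is 0.

0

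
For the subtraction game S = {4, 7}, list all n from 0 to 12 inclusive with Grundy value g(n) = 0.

Build the Grundy sequence with g(k) = mex{g(k−s) : s ∈ {4, 7}, s ≤ k}:
g(0) = mex{} = 0
g(1) = mex{} = 0
g(2) = mex{} = 0
g(3) = mex{} = 0
g(4) = mex{0} = 1
g(5) = mex{0} = 1
g(6) = mex{0} = 1
g(7) = mex{0} = 1
g(8) = mex{0,1} = 2
g(9) = mex{0,1} = 2
g(10) = mex{0,1} = 2
g(11) = mex{1} = 0
g(12) = mex{1,2} = 0
The P-positions (g = 0) in 0..12 are 0, 1, 2, 3, 11, 12.

0, 1, 2, 3, 11, 12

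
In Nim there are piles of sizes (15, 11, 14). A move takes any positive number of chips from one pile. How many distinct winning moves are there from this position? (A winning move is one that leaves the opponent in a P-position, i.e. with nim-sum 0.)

3

Compute the nim-sum pairwise:
15 ^ 11 = 4
4 ^ 14 = 10
The overall nim-sum is X = 10. A pile of size p has a winning move iff p XOR X < p (reduce it to p XOR X).
  15: 15 XOR 10 = 5 < 15 — winning move (to 5).
  11: 11 XOR 10 = 1 < 11 — winning move (to 1).
  14: 14 XOR 10 = 4 < 14 — winning move (to 4).
That gives 3 winning moves.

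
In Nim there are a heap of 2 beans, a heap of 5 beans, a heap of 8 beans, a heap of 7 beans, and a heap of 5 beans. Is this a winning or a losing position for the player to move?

Winning position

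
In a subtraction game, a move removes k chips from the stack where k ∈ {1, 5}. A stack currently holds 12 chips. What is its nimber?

0

Compute g(0), g(1), … for moves {1, 5}:
g(0) = mex{} = 0
g(1) = mex{0} = 1
g(2) = mex{1} = 0
g(3) = mex{0} = 1
g(4) = mex{1} = 0
g(5) = mex{0} = 1
g(6) = mex{1} = 0
g(7) = mex{0} = 1
g(8) = mex{1} = 0
g(9) = mex{0} = 1
g(10) = mex{1} = 0
g(11) = mex{0} = 1
g(12) = mex{1} = 0
So g(12) = 0.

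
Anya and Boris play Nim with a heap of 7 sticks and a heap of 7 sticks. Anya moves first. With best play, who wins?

Boris wins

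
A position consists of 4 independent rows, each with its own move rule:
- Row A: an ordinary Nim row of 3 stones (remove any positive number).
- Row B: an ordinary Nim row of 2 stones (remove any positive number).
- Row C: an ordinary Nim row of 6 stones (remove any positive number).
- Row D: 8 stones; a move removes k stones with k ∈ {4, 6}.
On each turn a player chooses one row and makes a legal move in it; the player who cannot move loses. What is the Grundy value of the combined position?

Row A is a plain Nim row of size 3, so its Grundy value is 3.
Row B is a plain Nim row of size 2, so its Grundy value is 2.
Row C is a plain Nim row of size 6, so its Grundy value is 6.
For row D, compute g(0), g(1), … with moves {4, 6}:
k:     0  1  2  3  4  5  6  7  8
g(k):  0  0  0  0  1  1  1  1  2
So g(8) = 2.
The value of a disjunctive sum is the nim-sum of the parts.
Combined value = 3 ⊕ 2 ⊕ 6 ⊕ 2 = 5.

5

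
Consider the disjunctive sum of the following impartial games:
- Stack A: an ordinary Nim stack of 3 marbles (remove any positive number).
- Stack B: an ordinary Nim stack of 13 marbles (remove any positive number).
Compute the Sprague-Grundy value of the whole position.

Stack A is a plain Nim stack of size 3, so its Grundy value is 3.
Stack B is a plain Nim stack of size 13, so its Grundy value is 13.
By the Sprague-Grundy theorem, the Grundy value of a sum of independent games is the XOR of the component values.
Combined value = 3 XOR 13 = 14.

14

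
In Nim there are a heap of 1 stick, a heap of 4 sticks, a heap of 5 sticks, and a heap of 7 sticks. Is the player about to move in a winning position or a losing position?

In binary:
  001  (1)
  100  (4)
  101  (5)
  111  (7)
  ---
  111  (7)
The nim-sum is 7 ≠ 0, so this is an N-position: the player to move can win.

Winning position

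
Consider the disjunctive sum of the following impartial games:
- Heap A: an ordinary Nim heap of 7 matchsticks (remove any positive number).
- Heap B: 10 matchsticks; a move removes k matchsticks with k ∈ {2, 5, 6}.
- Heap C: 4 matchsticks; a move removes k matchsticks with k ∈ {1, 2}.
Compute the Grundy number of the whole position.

7

Heap A is a plain Nim heap of size 7, so its Grundy value is 7.
For heap B, compute g(0), g(1), … with moves {2, 5, 6}:
g(0) = mex{} = 0
g(1) = mex{} = 0
g(2) = mex{0} = 1
g(3) = mex{0} = 1
g(4) = mex{1} = 0
g(5) = mex{0,1} = 2
g(6) = mex{0} = 1
g(7) = mex{0,1,2} = 3
g(8) = mex{1} = 0
g(9) = mex{0,1,3} = 2
g(10) = mex{0,2} = 1
So g(10) = 1.
Grundy values for heap C (subtraction set {1, 2}):
g(0) = mex{} = 0
g(1) = mex{0} = 1
g(2) = mex{0,1} = 2
g(3) = mex{1,2} = 0
g(4) = mex{0,2} = 1
So g(4) = 1.
By the Sprague-Grundy theorem, the Grundy value of a sum of independent games is the XOR of the component values.
Combined value = 7 ⊕ 1 ⊕ 1 = 7.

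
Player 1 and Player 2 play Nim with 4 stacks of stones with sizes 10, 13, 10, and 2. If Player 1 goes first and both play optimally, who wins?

Player 1 wins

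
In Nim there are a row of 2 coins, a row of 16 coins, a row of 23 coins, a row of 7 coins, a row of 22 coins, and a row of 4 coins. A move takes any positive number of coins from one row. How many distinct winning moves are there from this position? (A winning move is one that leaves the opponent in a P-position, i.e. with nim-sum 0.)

Nim-sum: 2 ^ 16 ^ 23 ^ 7 ^ 22 ^ 4 = 16.
The overall nim-sum is X = 16. A row of size p has a winning move iff p XOR X < p (reduce it to p XOR X).
  2: 2 XOR 16 = 18 ≥ 2 — no move.
  16: 16 XOR 16 = 0 < 16 — winning move (to 0).
  23: 23 XOR 16 = 7 < 23 — winning move (to 7).
  7: 7 XOR 16 = 23 ≥ 7 — no move.
  22: 22 XOR 16 = 6 < 22 — winning move (to 6).
  4: 4 XOR 16 = 20 ≥ 4 — no move.
That gives 3 winning moves.

3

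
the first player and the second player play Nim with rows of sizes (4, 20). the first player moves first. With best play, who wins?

the first player wins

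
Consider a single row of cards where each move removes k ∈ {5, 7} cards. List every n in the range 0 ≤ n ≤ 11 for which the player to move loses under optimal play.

Build the Grundy sequence with g(k) = mex{g(k−s) : s ∈ {5, 7}, s ≤ k}:
g(0) = mex{} = 0
g(1) = mex{} = 0
g(2) = mex{} = 0
g(3) = mex{} = 0
g(4) = mex{} = 0
g(5) = mex{0} = 1
g(6) = mex{0} = 1
g(7) = mex{0} = 1
g(8) = mex{0} = 1
g(9) = mex{0} = 1
g(10) = mex{0,1} = 2
g(11) = mex{0,1} = 2
The P-positions (g = 0) in 0..11 are 0, 1, 2, 3, 4.

0, 1, 2, 3, 4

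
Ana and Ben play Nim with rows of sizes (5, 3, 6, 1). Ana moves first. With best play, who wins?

In binary:
  101  (5)
  011  (3)
  110  (6)
  001  (1)
  ---
  001  (1)
The nim-sum is 1 ≠ 0, so this is an N-position: the player to move can win; Ana has a winning move.

Ana wins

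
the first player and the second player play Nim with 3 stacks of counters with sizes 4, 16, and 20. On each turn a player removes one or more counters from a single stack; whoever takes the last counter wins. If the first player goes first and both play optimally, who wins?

Compute the nim-sum pairwise:
4 XOR 16 = 20
20 XOR 20 = 0
The nim-sum is 0, so this is a P-position: the player to move is in a losing position under optimal play; the first player is about to move from it and so loses — the second player wins.

the second player wins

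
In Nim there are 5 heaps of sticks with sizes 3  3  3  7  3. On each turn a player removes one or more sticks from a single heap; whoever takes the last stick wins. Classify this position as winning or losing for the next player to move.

Winning position

Compute the nim-sum pairwise:
3 XOR 3 = 0
0 XOR 3 = 3
3 XOR 7 = 4
4 XOR 3 = 7
The nim-sum is 7 ≠ 0, so this is an N-position: the player to move can win.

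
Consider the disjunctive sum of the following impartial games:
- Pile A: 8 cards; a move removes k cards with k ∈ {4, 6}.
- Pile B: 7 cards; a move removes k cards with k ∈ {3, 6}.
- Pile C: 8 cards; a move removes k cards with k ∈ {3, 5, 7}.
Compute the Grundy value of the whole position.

Grundy values for pile A (subtraction set {4, 6}):
k:     0  1  2  3  4  5  6  7  8
g(k):  0  0  0  0  1  1  1  1  2
So g(8) = 2.
Grundy values for pile B (subtraction set {3, 6}):
g(0) = mex{} = 0
g(1) = mex{} = 0
g(2) = mex{} = 0
g(3) = mex{0} = 1
g(4) = mex{0} = 1
g(5) = mex{0} = 1
g(6) = mex{0,1} = 2
g(7) = mex{0,1} = 2
So g(7) = 2.
Grundy values for pile C (subtraction set {3, 5, 7}):
k:     0  1  2  3  4  5  6  7  8
g(k):  0  0  0  1  1  1  2  2  2
So g(8) = 2.
The value of a disjunctive sum is the nim-sum of the parts.
Combined value = 2 XOR 2 XOR 2 = 2.

2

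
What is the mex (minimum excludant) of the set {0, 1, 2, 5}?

The values 0, 1, 2 are all present; 3 is the first non-negative integer missing from the set.

3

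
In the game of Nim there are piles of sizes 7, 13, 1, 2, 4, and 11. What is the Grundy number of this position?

Compute the nim-sum pairwise:
7 ^ 13 = 10
10 ^ 1 = 11
11 ^ 2 = 9
9 ^ 4 = 13
13 ^ 11 = 6

6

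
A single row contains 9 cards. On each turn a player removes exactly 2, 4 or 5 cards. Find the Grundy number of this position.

1

Grundy values for subtraction set {2, 4, 5}:
g(0) = mex{} = 0
g(1) = mex{} = 0
g(2) = mex{0} = 1
g(3) = mex{0} = 1
g(4) = mex{0,1} = 2
g(5) = mex{0,1} = 2
g(6) = mex{0,1,2} = 3
g(7) = mex{1,2} = 0
g(8) = mex{1,2,3} = 0
g(9) = mex{0,2} = 1
So g(9) = 1.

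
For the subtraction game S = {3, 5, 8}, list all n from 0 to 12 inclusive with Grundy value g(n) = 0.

0, 1, 2, 11, 12

Grundy values for subtraction set {3, 5, 8}:
k:     0  1  2  3  4  5  6  7  8  9 10 11 12
g(k):  0  0  0  1  1  1  2  2  2  3  3  0  0
The P-positions (g = 0) in 0..12 are 0, 1, 2, 11, 12.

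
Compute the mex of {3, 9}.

0 is not in the set, so the mex is 0.

0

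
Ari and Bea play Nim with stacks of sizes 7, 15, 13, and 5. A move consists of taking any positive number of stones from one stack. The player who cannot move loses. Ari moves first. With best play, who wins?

Nim-sum: 7 ^ 15 ^ 13 ^ 5 = 0.
The nim-sum is 0, so this is a P-position: the player to move is in a losing position under optimal play; Ari is about to move from it and so loses — Bea wins.

Bea wins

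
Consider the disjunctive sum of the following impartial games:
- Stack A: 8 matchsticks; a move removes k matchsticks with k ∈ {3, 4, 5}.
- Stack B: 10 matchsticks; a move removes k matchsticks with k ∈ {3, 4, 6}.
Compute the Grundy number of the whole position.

Build the Grundy sequence for stack A with g(k) = mex{g(k−s) : s ∈ {3, 4, 5}, s ≤ k}:
k:     0  1  2  3  4  5  6  7  8
g(k):  0  0  0  1  1  1  2  2  0
So g(8) = 0.
Build the Grundy sequence for stack B with g(k) = mex{g(k−s) : s ∈ {3, 4, 6}, s ≤ k}:
k:     0  1  2  3  4  5  6  7  8  9 10
g(k):  0  0  0  1  1  1  2  2  2  0  0
So g(10) = 0.
By the Sprague-Grundy theorem, the Grundy value of a sum of independent games is the XOR of the component values.
Combined value = 0 ⊕ 0 = 0.

0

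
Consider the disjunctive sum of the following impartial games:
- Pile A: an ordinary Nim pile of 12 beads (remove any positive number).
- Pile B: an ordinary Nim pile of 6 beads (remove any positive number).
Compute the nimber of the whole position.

Pile A is a plain Nim pile of size 12, so its Grundy value is 12.
Pile B is a plain Nim pile of size 6, so its Grundy value is 6.
By the Sprague-Grundy theorem, the Grundy value of a sum of independent games is the XOR of the component values.
Combined value = 12 XOR 6 = 10.

10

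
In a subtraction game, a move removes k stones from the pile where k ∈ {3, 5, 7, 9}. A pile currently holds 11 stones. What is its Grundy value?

3

Build the Grundy sequence with g(k) = mex{g(k−s) : s ∈ {3, 5, 7, 9}, s ≤ k}:
k:     0  1  2  3  4  5  6  7  8  9 10 11
g(k):  0  0  0  1  1  1  2  2  2  3  3  3
So g(11) = 3.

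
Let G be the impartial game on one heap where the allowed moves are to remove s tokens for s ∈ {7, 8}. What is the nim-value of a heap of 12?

1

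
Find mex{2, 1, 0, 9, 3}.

4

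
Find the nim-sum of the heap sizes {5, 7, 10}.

8

Nim-sum: 5 ^ 7 ^ 10 = 8.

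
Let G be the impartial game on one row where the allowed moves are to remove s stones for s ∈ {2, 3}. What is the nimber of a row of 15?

0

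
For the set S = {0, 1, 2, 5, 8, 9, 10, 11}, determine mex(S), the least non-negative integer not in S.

The values 0, 1, 2 are all present; 3 is the first non-negative integer missing from the set.

3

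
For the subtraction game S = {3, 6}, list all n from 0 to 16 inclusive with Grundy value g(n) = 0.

0, 1, 2, 9, 10, 11

Build the Grundy sequence with g(k) = mex{g(k−s) : s ∈ {3, 6}, s ≤ k}:
k:     0  1  2  3  4  5  6  7  8  9 10 11 12 13 14 15 16
g(k):  0  0  0  1  1  1  2  2  2  0  0  0  1  1  1  2  2
The P-positions (g = 0) in 0..16 are 0, 1, 2, 9, 10, 11.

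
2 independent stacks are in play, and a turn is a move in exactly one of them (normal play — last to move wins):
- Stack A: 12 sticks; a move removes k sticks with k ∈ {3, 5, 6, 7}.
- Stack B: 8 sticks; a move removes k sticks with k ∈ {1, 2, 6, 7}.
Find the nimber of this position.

For stack A, compute g(0), g(1), … with moves {3, 5, 6, 7}:
k:     0  1  2  3  4  5  6  7  8  9 10 11 12
g(k):  0  0  0  1  1  1  2  2  2  3  0  0  0
So g(12) = 0.
Grundy values for stack B (subtraction set {1, 2, 6, 7}):
k:     0  1  2  3  4  5  6  7  8
g(k):  0  1  2  0  1  2  3  4  0
So g(8) = 0.
The value of a disjunctive sum is the nim-sum of the parts.
Combined value = 0 XOR 0 = 0.

0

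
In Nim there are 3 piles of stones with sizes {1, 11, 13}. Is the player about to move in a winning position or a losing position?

Write each in binary and XOR column by column:
  0001  (1)
  1011  (11)
  1101  (13)
  ----
  0111  (7)
The nim-sum is 7 ≠ 0, so this is an N-position: the player to move can win.

Winning position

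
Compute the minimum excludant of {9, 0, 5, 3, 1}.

The values 0, 1 are all present; 2 is the first non-negative integer missing from the set.

2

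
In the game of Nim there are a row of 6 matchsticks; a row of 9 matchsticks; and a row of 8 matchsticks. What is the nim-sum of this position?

7

Compute the nim-sum pairwise:
6 ⊕ 9 = 15
15 ⊕ 8 = 7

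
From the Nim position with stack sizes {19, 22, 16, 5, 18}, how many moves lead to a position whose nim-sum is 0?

Nim-sum: 19 ^ 22 ^ 16 ^ 5 ^ 18 = 2.
The overall nim-sum is X = 2. A stack of size p has a winning move iff p XOR X < p (reduce it to p XOR X).
  19: 19 XOR 2 = 17 < 19 — winning move (to 17).
  22: 22 XOR 2 = 20 < 22 — winning move (to 20).
  16: 16 XOR 2 = 18 ≥ 16 — no move.
  5: 5 XOR 2 = 7 ≥ 5 — no move.
  18: 18 XOR 2 = 16 < 18 — winning move (to 16).
That gives 3 winning moves.

3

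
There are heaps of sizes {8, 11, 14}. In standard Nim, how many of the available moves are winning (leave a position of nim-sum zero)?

3

Bitwise XOR of the heap sizes:
  1000  (8)
  1011  (11)
  1110  (14)
  ----
  1101  (13)
The overall nim-sum is X = 13. A heap of size p has a winning move iff p XOR X < p (reduce it to p XOR X).
  8: 8 XOR 13 = 5 < 8 — winning move (to 5).
  11: 11 XOR 13 = 6 < 11 — winning move (to 6).
  14: 14 XOR 13 = 3 < 14 — winning move (to 3).
That gives 3 winning moves.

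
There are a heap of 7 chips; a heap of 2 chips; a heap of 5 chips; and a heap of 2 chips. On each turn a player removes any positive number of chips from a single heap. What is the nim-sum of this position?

Nim-sum: 7 ^ 2 ^ 5 ^ 2 = 2.

2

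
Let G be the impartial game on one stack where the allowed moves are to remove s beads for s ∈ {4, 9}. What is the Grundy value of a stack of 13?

0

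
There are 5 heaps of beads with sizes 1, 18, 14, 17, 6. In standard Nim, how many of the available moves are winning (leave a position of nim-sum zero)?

Nim-sum: 1 XOR 18 XOR 14 XOR 17 XOR 6 = 10.
The overall nim-sum is X = 10. A heap of size p has a winning move iff p XOR X < p (reduce it to p XOR X).
  1: 1 XOR 10 = 11 ≥ 1 — no move.
  18: 18 XOR 10 = 24 ≥ 18 — no move.
  14: 14 XOR 10 = 4 < 14 — winning move (to 4).
  17: 17 XOR 10 = 27 ≥ 17 — no move.
  6: 6 XOR 10 = 12 ≥ 6 — no move.
That gives 1 winning move.

1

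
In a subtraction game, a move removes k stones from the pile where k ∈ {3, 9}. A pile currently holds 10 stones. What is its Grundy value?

1

Build the Grundy sequence with g(k) = mex{g(k−s) : s ∈ {3, 9}, s ≤ k}:
k:     0  1  2  3  4  5  6  7  8  9 10
g(k):  0  0  0  1  1  1  0  0  0  1  1
So g(10) = 1.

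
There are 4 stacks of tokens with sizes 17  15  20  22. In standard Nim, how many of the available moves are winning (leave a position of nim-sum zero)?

Compute the nim-sum pairwise:
17 ⊕ 15 = 30
30 ⊕ 20 = 10
10 ⊕ 22 = 28
The overall nim-sum is X = 28. A stack of size p has a winning move iff p XOR X < p (reduce it to p XOR X).
  17: 17 XOR 28 = 13 < 17 — winning move (to 13).
  15: 15 XOR 28 = 19 ≥ 15 — no move.
  20: 20 XOR 28 = 8 < 20 — winning move (to 8).
  22: 22 XOR 28 = 10 < 22 — winning move (to 10).
That gives 3 winning moves.

3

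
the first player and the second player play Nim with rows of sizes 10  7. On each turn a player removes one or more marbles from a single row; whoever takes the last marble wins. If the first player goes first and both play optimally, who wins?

Compute the nim-sum pairwise:
10 XOR 7 = 13
The nim-sum is 13 ≠ 0, so this is an N-position: the player to move can win; the first player has a winning move.

the first player wins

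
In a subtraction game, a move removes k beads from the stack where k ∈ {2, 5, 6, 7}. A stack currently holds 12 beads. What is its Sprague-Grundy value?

Compute g(0), g(1), … for moves {2, 5, 6, 7}:
g(0) = mex{} = 0
g(1) = mex{} = 0
g(2) = mex{0} = 1
g(3) = mex{0} = 1
g(4) = mex{1} = 0
g(5) = mex{0,1} = 2
g(6) = mex{0} = 1
g(7) = mex{0,1,2} = 3
g(8) = mex{0,1} = 2
g(9) = mex{0,1,3} = 2
g(10) = mex{0,1,2} = 3
g(11) = mex{0,1,2} = 3
g(12) = mex{1,2,3} = 0
So g(12) = 0.

0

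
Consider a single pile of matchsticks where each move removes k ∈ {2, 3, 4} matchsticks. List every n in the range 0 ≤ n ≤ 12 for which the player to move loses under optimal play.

Compute g(0), g(1), … for moves {2, 3, 4}:
g(0) = mex{} = 0
g(1) = mex{} = 0
g(2) = mex{0} = 1
g(3) = mex{0} = 1
g(4) = mex{0,1} = 2
g(5) = mex{0,1} = 2
g(6) = mex{1,2} = 0
g(7) = mex{1,2} = 0
g(8) = mex{0,2} = 1
g(9) = mex{0,2} = 1
g(10) = mex{0,1} = 2
g(11) = mex{0,1} = 2
g(12) = mex{1,2} = 0
The P-positions (g = 0) in 0..12 are 0, 1, 6, 7, 12.

0, 1, 6, 7, 12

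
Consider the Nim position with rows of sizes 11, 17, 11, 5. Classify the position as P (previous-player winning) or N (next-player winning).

Nim-sum: 11 ^ 17 ^ 11 ^ 5 = 20.
The nim-sum is 20 ≠ 0, so this is an N-position: the player to move can win.

N-position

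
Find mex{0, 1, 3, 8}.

2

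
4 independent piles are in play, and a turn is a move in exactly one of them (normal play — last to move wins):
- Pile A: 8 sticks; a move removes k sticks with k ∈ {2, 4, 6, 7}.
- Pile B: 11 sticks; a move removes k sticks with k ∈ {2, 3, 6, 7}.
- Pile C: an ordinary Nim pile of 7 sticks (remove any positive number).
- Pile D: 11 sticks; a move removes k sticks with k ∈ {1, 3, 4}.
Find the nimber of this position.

0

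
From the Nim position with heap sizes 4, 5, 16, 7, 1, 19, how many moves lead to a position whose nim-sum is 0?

Nim-sum: 4 XOR 5 XOR 16 XOR 7 XOR 1 XOR 19 = 4.
The overall nim-sum is X = 4. A heap of size p has a winning move iff p XOR X < p (reduce it to p XOR X).
  4: 4 XOR 4 = 0 < 4 — winning move (to 0).
  5: 5 XOR 4 = 1 < 5 — winning move (to 1).
  16: 16 XOR 4 = 20 ≥ 16 — no move.
  7: 7 XOR 4 = 3 < 7 — winning move (to 3).
  1: 1 XOR 4 = 5 ≥ 1 — no move.
  19: 19 XOR 4 = 23 ≥ 19 — no move.
That gives 3 winning moves.

3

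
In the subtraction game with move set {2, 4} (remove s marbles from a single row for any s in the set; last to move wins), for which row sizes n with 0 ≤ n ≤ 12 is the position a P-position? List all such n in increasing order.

0, 1, 6, 7, 12

Grundy values for subtraction set {2, 4}:
g(0) = mex{} = 0
g(1) = mex{} = 0
g(2) = mex{0} = 1
g(3) = mex{0} = 1
g(4) = mex{0,1} = 2
g(5) = mex{0,1} = 2
g(6) = mex{1,2} = 0
g(7) = mex{1,2} = 0
g(8) = mex{0,2} = 1
g(9) = mex{0,2} = 1
g(10) = mex{0,1} = 2
g(11) = mex{0,1} = 2
g(12) = mex{1,2} = 0
The P-positions (g = 0) in 0..12 are 0, 1, 6, 7, 12.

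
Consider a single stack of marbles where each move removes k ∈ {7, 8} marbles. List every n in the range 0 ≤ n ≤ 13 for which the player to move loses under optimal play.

0, 1, 2, 3, 4, 5, 6

Grundy values for subtraction set {7, 8}:
k:     0  1  2  3  4  5  6  7  8  9 10 11 12 13
g(k):  0  0  0  0  0  0  0  1  1  1  1  1  1  1
The P-positions (g = 0) in 0..13 are 0, 1, 2, 3, 4, 5, 6.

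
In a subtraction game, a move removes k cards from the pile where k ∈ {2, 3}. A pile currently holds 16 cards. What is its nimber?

Build the Grundy sequence with g(k) = mex{g(k−s) : s ∈ {2, 3}, s ≤ k}:
k:     0  1  2  3  4  5  6  7  8  9 10 11 12 13 14 15 16
g(k):  0  0  1  1  2  0  0  1  1  2  0  0  1  1  2  0  0
So g(16) = 0.

0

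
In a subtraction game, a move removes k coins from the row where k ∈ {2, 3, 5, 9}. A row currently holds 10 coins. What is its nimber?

1

Compute g(0), g(1), … for moves {2, 3, 5, 9}:
k:     0  1  2  3  4  5  6  7  8  9 10
g(k):  0  0  1  1  2  2  3  0  0  1  1
So g(10) = 1.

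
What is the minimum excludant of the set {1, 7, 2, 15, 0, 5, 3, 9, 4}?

The values 0, 1, 2, 3, 4, 5 are all present; 6 is the first non-negative integer missing from the set.

6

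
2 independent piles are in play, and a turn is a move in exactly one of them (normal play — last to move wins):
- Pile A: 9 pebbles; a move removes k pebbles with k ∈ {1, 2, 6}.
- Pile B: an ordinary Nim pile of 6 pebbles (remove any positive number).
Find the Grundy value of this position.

4

For pile A, compute g(0), g(1), … with moves {1, 2, 6}:
g(0) = mex{} = 0
g(1) = mex{0} = 1
g(2) = mex{0,1} = 2
g(3) = mex{1,2} = 0
g(4) = mex{0,2} = 1
g(5) = mex{0,1} = 2
g(6) = mex{0,1,2} = 3
g(7) = mex{1,2,3} = 0
g(8) = mex{0,2,3} = 1
g(9) = mex{0,1} = 2
So g(9) = 2.
Pile B is a plain Nim pile of size 6, so its Grundy value is 6.
By the Sprague-Grundy theorem, the Grundy value of a sum of independent games is the XOR of the component values.
Combined value = 2 XOR 6 = 4.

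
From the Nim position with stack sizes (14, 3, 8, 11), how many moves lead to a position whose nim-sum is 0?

Bitwise XOR of the heap sizes:
  1110  (14)
  0011  (3)
  1000  (8)
  1011  (11)
  ----
  1110  (14)
The overall nim-sum is X = 14. A stack of size p has a winning move iff p XOR X < p (reduce it to p XOR X).
  14: 14 XOR 14 = 0 < 14 — winning move (to 0).
  3: 3 XOR 14 = 13 ≥ 3 — no move.
  8: 8 XOR 14 = 6 < 8 — winning move (to 6).
  11: 11 XOR 14 = 5 < 11 — winning move (to 5).
That gives 3 winning moves.

3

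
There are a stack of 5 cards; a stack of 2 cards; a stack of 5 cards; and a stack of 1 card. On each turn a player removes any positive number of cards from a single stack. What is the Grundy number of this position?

Nim-sum: 5 ⊕ 2 ⊕ 5 ⊕ 1 = 3.

3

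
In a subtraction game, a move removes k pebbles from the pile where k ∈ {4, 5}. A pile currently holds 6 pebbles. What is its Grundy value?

1

Compute g(0), g(1), … for moves {4, 5}:
g(0) = mex{} = 0
g(1) = mex{} = 0
g(2) = mex{} = 0
g(3) = mex{} = 0
g(4) = mex{0} = 1
g(5) = mex{0} = 1
g(6) = mex{0} = 1
So g(6) = 1.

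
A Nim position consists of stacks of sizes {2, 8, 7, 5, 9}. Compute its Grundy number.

Write each in binary and XOR column by column:
  0010  (2)
  1000  (8)
  0111  (7)
  0101  (5)
  1001  (9)
  ----
  0001  (1)

1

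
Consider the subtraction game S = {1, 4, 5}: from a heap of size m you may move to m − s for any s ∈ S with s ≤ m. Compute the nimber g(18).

Grundy values for subtraction set {1, 4, 5}:
k:     0  1  2  3  4  5  6  7  8  9 10 11 12 13 14 15 16 17 18
g(k):  0  1  0  1  2  3  2  3  0  1  0  1  2  3  2  3  0  1  0
So g(18) = 0.

0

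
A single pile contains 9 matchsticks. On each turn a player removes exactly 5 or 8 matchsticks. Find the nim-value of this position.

Grundy values for subtraction set {5, 8}:
g(0) = mex{} = 0
g(1) = mex{} = 0
g(2) = mex{} = 0
g(3) = mex{} = 0
g(4) = mex{} = 0
g(5) = mex{0} = 1
g(6) = mex{0} = 1
g(7) = mex{0} = 1
g(8) = mex{0} = 1
g(9) = mex{0} = 1
So g(9) = 1.

1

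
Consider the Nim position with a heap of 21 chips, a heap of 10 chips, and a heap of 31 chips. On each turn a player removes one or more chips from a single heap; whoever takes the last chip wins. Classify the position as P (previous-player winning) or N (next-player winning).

Compute the nim-sum pairwise:
21 ^ 10 = 31
31 ^ 31 = 0
The nim-sum is 0, so this is a P-position: the player to move is in a losing position under optimal play.

P-position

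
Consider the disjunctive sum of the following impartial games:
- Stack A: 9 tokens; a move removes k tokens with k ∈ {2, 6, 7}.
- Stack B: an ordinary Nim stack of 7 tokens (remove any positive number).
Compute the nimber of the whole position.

Build the Grundy sequence for stack A with g(k) = mex{g(k−s) : s ∈ {2, 6, 7}, s ≤ k}:
g(0) = mex{} = 0
g(1) = mex{} = 0
g(2) = mex{0} = 1
g(3) = mex{0} = 1
g(4) = mex{1} = 0
g(5) = mex{1} = 0
g(6) = mex{0} = 1
g(7) = mex{0} = 1
g(8) = mex{0,1} = 2
g(9) = mex{1} = 0
So g(9) = 0.
Stack B is a plain Nim stack of size 7, so its Grundy value is 7.
The value of a disjunctive sum is the nim-sum of the parts.
Combined value = 0 ⊕ 7 = 7.

7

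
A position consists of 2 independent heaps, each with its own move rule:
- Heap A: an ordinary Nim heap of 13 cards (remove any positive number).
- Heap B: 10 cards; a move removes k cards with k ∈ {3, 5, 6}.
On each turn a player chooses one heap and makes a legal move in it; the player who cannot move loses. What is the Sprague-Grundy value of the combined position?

13

Heap A is a plain Nim heap of size 13, so its Grundy value is 13.
For heap B, compute g(0), g(1), … with moves {3, 5, 6}:
g(0) = mex{} = 0
g(1) = mex{} = 0
g(2) = mex{} = 0
g(3) = mex{0} = 1
g(4) = mex{0} = 1
g(5) = mex{0} = 1
g(6) = mex{0,1} = 2
g(7) = mex{0,1} = 2
g(8) = mex{0,1} = 2
g(9) = mex{1,2} = 0
g(10) = mex{1,2} = 0
So g(10) = 0.
The value of a disjunctive sum is the nim-sum of the parts.
Combined value = 13 ⊕ 0 = 13.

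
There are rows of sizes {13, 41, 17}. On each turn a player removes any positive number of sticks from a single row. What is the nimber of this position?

Compute the nim-sum pairwise:
13 ⊕ 41 = 36
36 ⊕ 17 = 53

53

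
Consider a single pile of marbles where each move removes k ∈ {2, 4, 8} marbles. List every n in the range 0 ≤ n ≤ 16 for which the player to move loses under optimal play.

Compute g(0), g(1), … for moves {2, 4, 8}:
k:     0  1  2  3  4  5  6  7  8  9 10 11 12 13 14 15 16
g(k):  0  0  1  1  2  2  0  0  1  1  2  2  0  0  1  1  2
The P-positions (g = 0) in 0..16 are 0, 1, 6, 7, 12, 13.

0, 1, 6, 7, 12, 13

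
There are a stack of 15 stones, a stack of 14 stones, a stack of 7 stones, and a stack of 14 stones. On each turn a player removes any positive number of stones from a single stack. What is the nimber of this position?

8

Nim-sum: 15 ⊕ 14 ⊕ 7 ⊕ 14 = 8.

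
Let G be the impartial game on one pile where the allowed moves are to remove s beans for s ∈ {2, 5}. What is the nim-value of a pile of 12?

2

Compute g(0), g(1), … for moves {2, 5}:
g(0) = mex{} = 0
g(1) = mex{} = 0
g(2) = mex{0} = 1
g(3) = mex{0} = 1
g(4) = mex{1} = 0
g(5) = mex{0,1} = 2
g(6) = mex{0} = 1
g(7) = mex{1,2} = 0
g(8) = mex{1} = 0
g(9) = mex{0} = 1
g(10) = mex{0,2} = 1
g(11) = mex{1} = 0
g(12) = mex{0,1} = 2
So g(12) = 2.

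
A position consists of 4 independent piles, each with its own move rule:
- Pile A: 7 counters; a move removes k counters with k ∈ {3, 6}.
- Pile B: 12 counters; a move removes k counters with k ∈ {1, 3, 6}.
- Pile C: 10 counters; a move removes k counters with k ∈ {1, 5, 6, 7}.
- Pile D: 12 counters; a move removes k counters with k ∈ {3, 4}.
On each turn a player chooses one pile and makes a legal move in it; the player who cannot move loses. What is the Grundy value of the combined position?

0

For pile A, compute g(0), g(1), … with moves {3, 6}:
k:     0  1  2  3  4  5  6  7
g(k):  0  0  0  1  1  1  2  2
So g(7) = 2.
Build the Grundy sequence for pile B with g(k) = mex{g(k−s) : s ∈ {1, 3, 6}, s ≤ k}:
g(0) = mex{} = 0
g(1) = mex{0} = 1
g(2) = mex{1} = 0
g(3) = mex{0} = 1
g(4) = mex{1} = 0
g(5) = mex{0} = 1
g(6) = mex{0,1} = 2
g(7) = mex{0,1,2} = 3
g(8) = mex{0,1,3} = 2
g(9) = mex{1,2} = 0
g(10) = mex{0,3} = 1
g(11) = mex{1,2} = 0
g(12) = mex{0,2} = 1
So g(12) = 1.
Grundy values for pile C (subtraction set {1, 5, 6, 7}):
k:     0  1  2  3  4  5  6  7  8  9 10
g(k):  0  1  0  1  0  1  2  3  2  3  2
So g(10) = 2.
Build the Grundy sequence for pile D with g(k) = mex{g(k−s) : s ∈ {3, 4}, s ≤ k}:
k:     0  1  2  3  4  5  6  7  8  9 10 11 12
g(k):  0  0  0  1  1  1  2  0  0  0  1  1  1
So g(12) = 1.
The value of a disjunctive sum is the nim-sum of the parts.
Combined value = 2 XOR 1 XOR 2 XOR 1 = 0.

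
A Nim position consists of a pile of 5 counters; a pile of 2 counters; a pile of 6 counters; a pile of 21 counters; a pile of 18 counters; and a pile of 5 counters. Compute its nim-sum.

3

In binary:
  00101  (5)
  00010  (2)
  00110  (6)
  10101  (21)
  10010  (18)
  00101  (5)
  -----
  00011  (3)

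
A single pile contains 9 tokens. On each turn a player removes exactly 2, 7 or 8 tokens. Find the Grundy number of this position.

Grundy values for subtraction set {2, 7, 8}:
g(0) = mex{} = 0
g(1) = mex{} = 0
g(2) = mex{0} = 1
g(3) = mex{0} = 1
g(4) = mex{1} = 0
g(5) = mex{1} = 0
g(6) = mex{0} = 1
g(7) = mex{0} = 1
g(8) = mex{0,1} = 2
g(9) = mex{0,1} = 2
So g(9) = 2.

2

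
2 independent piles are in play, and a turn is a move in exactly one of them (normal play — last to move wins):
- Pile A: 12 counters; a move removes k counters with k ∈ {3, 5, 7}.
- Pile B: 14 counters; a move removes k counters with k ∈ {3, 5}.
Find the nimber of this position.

2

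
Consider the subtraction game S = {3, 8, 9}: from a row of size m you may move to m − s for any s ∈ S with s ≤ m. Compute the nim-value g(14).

Grundy values for subtraction set {3, 8, 9}:
g(0) = mex{} = 0
g(1) = mex{} = 0
g(2) = mex{} = 0
g(3) = mex{0} = 1
g(4) = mex{0} = 1
g(5) = mex{0} = 1
g(6) = mex{1} = 0
g(7) = mex{1} = 0
g(8) = mex{0,1} = 2
g(9) = mex{0} = 1
g(10) = mex{0} = 1
g(11) = mex{0,1,2} = 3
g(12) = mex{1} = 0
g(13) = mex{1} = 0
g(14) = mex{0,1,3} = 2
So g(14) = 2.

2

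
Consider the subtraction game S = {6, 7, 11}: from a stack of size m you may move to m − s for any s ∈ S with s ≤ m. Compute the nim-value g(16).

2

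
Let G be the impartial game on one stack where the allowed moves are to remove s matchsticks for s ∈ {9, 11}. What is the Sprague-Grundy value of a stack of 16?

Build the Grundy sequence with g(k) = mex{g(k−s) : s ∈ {9, 11}, s ≤ k}:
k:     0  1  2  3  4  5  6  7  8  9 10 11 12 13 14 15 16
g(k):  0  0  0  0  0  0  0  0  0  1  1  1  1  1  1  1  1
So g(16) = 1.

1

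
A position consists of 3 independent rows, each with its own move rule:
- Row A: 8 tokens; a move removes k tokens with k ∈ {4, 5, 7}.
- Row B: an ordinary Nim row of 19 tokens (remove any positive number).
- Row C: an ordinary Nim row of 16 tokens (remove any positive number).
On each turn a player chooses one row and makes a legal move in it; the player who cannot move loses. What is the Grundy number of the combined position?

Grundy values for row A (subtraction set {4, 5, 7}):
k:     0  1  2  3  4  5  6  7  8
g(k):  0  0  0  0  1  1  1  1  2
So g(8) = 2.
Row B is a plain Nim row of size 19, so its Grundy value is 19.
Row C is a plain Nim row of size 16, so its Grundy value is 16.
By the Sprague-Grundy theorem, the Grundy value of a sum of independent games is the XOR of the component values.
Combined value = 2 XOR 19 XOR 16 = 1.

1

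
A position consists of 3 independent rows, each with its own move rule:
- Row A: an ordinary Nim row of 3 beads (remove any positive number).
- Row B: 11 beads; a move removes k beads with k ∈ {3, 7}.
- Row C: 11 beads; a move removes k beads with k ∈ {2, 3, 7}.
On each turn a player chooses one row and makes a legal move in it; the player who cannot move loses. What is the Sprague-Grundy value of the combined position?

3

Row A is a plain Nim row of size 3, so its Grundy value is 3.
Build the Grundy sequence for row B with g(k) = mex{g(k−s) : s ∈ {3, 7}, s ≤ k}:
k:     0  1  2  3  4  5  6  7  8  9 10 11
g(k):  0  0  0  1  1  1  0  2  2  1  0  0
So g(11) = 0.
Grundy values for row C (subtraction set {2, 3, 7}):
k:     0  1  2  3  4  5  6  7  8  9 10 11
g(k):  0  0  1  1  2  0  0  1  1  2  0  0
So g(11) = 0.
By the Sprague-Grundy theorem, the Grundy value of a sum of independent games is the XOR of the component values.
Combined value = 3 ⊕ 0 ⊕ 0 = 3.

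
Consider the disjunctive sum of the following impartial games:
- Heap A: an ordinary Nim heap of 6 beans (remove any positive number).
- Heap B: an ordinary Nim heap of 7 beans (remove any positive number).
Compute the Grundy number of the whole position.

1

Heap A is a plain Nim heap of size 6, so its Grundy value is 6.
Heap B is a plain Nim heap of size 7, so its Grundy value is 7.
By the Sprague-Grundy theorem, the Grundy value of a sum of independent games is the XOR of the component values.
Combined value = 6 ⊕ 7 = 1.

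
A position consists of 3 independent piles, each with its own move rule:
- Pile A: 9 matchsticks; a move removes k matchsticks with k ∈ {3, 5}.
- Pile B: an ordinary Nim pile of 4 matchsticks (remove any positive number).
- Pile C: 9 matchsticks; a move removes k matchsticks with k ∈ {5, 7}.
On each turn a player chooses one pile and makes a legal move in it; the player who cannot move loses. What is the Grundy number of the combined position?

5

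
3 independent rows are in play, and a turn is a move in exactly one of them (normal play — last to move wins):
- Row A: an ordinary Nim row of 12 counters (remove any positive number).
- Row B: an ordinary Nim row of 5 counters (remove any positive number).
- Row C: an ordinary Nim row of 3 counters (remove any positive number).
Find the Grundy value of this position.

10

Row A is a plain Nim row of size 12, so its Grundy value is 12.
Row B is a plain Nim row of size 5, so its Grundy value is 5.
Row C is a plain Nim row of size 3, so its Grundy value is 3.
By the Sprague-Grundy theorem, the Grundy value of a sum of independent games is the XOR of the component values.
Combined value = 12 XOR 5 XOR 3 = 10.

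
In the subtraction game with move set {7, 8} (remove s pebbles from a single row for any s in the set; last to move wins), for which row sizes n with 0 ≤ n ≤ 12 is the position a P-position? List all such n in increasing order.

0, 1, 2, 3, 4, 5, 6

Grundy values for subtraction set {7, 8}:
g(0) = mex{} = 0
g(1) = mex{} = 0
g(2) = mex{} = 0
g(3) = mex{} = 0
g(4) = mex{} = 0
g(5) = mex{} = 0
g(6) = mex{} = 0
g(7) = mex{0} = 1
g(8) = mex{0} = 1
g(9) = mex{0} = 1
g(10) = mex{0} = 1
g(11) = mex{0} = 1
g(12) = mex{0} = 1
The P-positions (g = 0) in 0..12 are 0, 1, 2, 3, 4, 5, 6.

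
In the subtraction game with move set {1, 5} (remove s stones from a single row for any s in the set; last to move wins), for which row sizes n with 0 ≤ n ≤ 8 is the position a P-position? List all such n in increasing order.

0, 2, 4, 6, 8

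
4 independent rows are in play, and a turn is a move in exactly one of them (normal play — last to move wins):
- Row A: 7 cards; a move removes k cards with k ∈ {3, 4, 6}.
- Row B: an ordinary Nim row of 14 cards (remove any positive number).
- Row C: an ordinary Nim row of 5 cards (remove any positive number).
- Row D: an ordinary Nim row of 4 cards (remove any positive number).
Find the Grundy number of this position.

13

Build the Grundy sequence for row A with g(k) = mex{g(k−s) : s ∈ {3, 4, 6}, s ≤ k}:
k:     0  1  2  3  4  5  6  7
g(k):  0  0  0  1  1  1  2  2
So g(7) = 2.
Row B is a plain Nim row of size 14, so its Grundy value is 14.
Row C is a plain Nim row of size 5, so its Grundy value is 5.
Row D is a plain Nim row of size 4, so its Grundy value is 4.
By the Sprague-Grundy theorem, the Grundy value of a sum of independent games is the XOR of the component values.
Combined value = 2 XOR 14 XOR 5 XOR 4 = 13.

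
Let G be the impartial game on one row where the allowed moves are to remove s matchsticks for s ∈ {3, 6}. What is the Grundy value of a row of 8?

Compute g(0), g(1), … for moves {3, 6}:
g(0) = mex{} = 0
g(1) = mex{} = 0
g(2) = mex{} = 0
g(3) = mex{0} = 1
g(4) = mex{0} = 1
g(5) = mex{0} = 1
g(6) = mex{0,1} = 2
g(7) = mex{0,1} = 2
g(8) = mex{0,1} = 2
So g(8) = 2.

2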